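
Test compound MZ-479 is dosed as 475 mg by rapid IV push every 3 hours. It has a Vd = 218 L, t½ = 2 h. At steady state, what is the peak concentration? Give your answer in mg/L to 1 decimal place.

3.4 mg/L

τ/t½ = 3/2 ≈ 1.5, so fraction remaining f = (1/2)^(3/2) ≈ 0.3536.
Accumulation ratio R = 1/(1 − f) ≈ 1/0.6464 ≈ 1.5470.
Each bolus raises the concentration by D/Vd = 475/218 ≈ 2.179 mg/L.
Steady-state peak Cmax,ss = C₀·R ≈ 2.179 × 1.5470 ≈ 3.371 mg/L.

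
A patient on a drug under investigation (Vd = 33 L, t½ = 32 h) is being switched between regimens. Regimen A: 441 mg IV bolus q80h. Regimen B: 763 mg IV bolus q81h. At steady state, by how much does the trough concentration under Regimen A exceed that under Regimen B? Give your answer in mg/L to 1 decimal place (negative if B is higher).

-2.0 mg/L

Regimen A: f = (1/2)^(80/32) ≈ 0.1768; Cmin,ss = (441/33)·f/(1−f) ≈ 2.870 mg/L.
Regimen B: f = (1/2)^(81/32) ≈ 0.1730; Cmin,ss = (763/33)·f/(1−f) ≈ 4.837 mg/L.
Difference ≈ 2.870 − 4.837 ≈ -1.967 mg/L.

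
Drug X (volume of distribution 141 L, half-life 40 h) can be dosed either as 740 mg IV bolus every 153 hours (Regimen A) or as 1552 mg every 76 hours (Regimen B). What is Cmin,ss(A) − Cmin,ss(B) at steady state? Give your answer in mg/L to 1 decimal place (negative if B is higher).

-3.6 mg/L

Regimen A: f = (1/2)^(153/40) ≈ 0.0706; Cmin,ss = (740/141)·f/(1−f) ≈ 0.399 mg/L.
Regimen B: f = (1/2)^(76/40) ≈ 0.2679; Cmin,ss = (1552/141)·f/(1−f) ≈ 4.028 mg/L.
Difference ≈ 0.399 − 4.028 ≈ -3.629 mg/L.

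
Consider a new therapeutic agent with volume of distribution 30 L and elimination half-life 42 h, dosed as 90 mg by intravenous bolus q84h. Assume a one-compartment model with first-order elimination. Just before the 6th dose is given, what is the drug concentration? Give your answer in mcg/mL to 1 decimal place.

f = (1/2)^(τ/t½) = (1/2)^(84/42) ≈ 0.2500.
C₀ = D/Vd = 90/30 ≈ 3.000 mcg/mL.
Before the 6th dose, 5 doses have been given. Superposition: Cmin = C₀·(f + f² + … + f^5).
≈ 3.000 × (0.2500 + 0.0625 + 0.0156 + 0.0039 + 0.0010) ≈ 3.000 × 0.3330 ≈ 0.999 mcg/mL.

1.0 mcg/mL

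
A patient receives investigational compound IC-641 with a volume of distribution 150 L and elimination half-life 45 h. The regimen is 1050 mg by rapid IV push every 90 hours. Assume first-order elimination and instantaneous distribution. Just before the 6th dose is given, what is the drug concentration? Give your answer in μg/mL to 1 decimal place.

2.3 μg/mL

f = (1/2)^(τ/t½) = (1/2)^(90/45) ≈ 0.2500.
C₀ = D/Vd = 1050/150 ≈ 7.000 μg/mL.
Before the 6th dose, 5 doses have been given. Superposition: Cmin = C₀·(f + f² + … + f^5).
≈ 7.000 × (0.2500 + 0.0625 + 0.0156 + 0.0039 + 0.0010) ≈ 7.000 × 0.3330 ≈ 2.331 μg/mL.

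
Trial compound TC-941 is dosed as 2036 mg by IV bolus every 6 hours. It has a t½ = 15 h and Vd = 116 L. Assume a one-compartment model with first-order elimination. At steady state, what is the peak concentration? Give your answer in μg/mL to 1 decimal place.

τ/t½ = 6/15 ≈ 0.4, so fraction remaining f = (1/2)^(6/15) ≈ 0.7579.
At steady state, accumulation factor R = 1/(1 − e^(−kτ)) ≈ 4.1305.
Each bolus raises the concentration by D/Vd = 2036/116 ≈ 17.552 μg/mL.
Steady-state peak Cmax,ss = C₀·R ≈ 17.552 × 4.1305 ≈ 72.499 μg/mL.

72.5 μg/mL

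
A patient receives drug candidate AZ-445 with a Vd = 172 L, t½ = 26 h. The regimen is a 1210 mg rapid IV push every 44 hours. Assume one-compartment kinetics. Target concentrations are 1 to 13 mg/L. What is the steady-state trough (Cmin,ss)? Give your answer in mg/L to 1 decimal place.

k = ln2/t½ = ln2/26 ≈ 0.026660 h⁻¹; fraction remaining f = e^(−kτ) = e^(−0.026660×44) ≈ 0.3094.
Each bolus raises the concentration by D/Vd = 1210/172 ≈ 7.035 mg/L.
Steady-state trough Cmin,ss = C₀·f/(1−f) ≈ 7.035 × 0.3094/0.6906 ≈ 3.152 mg/L.
Trough 3.2 mg/L vs MEC 1 mg/L: adequate.

3.2 mg/L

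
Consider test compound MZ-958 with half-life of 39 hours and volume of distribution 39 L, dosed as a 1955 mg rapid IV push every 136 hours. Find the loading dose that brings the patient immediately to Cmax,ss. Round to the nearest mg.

2146 mg

f = (1/2)^(136/39) ≈ 0.089177; accumulation ratio R = 1/(1−f) ≈ 1.09791.
Loading dose to hit Cmax,ss on first dose: D_load = D_maint·R ≈ 1955 × 1.09791 ≈ 2146.41 mg.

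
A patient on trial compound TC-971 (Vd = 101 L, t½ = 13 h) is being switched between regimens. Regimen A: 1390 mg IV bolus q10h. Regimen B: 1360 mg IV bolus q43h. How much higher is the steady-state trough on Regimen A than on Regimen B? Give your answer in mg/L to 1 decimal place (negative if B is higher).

Regimen A: f = (1/2)^(10/13) ≈ 0.5867; Cmin,ss = (1390/101)·f/(1−f) ≈ 19.536 mg/L.
Regimen B: f = (1/2)^(43/13) ≈ 0.1010; Cmin,ss = (1360/101)·f/(1−f) ≈ 1.513 mg/L.
Difference ≈ 19.536 − 1.513 ≈ 18.023 mg/L.

18.0 mg/L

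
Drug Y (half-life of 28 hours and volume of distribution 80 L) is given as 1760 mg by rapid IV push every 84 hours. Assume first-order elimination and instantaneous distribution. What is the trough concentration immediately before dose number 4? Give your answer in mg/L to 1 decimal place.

3.1 mg/L

f = (1/2)^(τ/t½) = (1/2)^(84/28) ≈ 0.1250.
C₀ = D/Vd = 1760/80 ≈ 22.000 mg/L.
Before the 4th dose, 3 doses have been given. Superposition: Cmin = C₀·(f + f² + … + f^3).
≈ 22.000 × (0.1250 + 0.0156 + 0.0020) ≈ 22.000 × 0.1426 ≈ 3.137 mg/L.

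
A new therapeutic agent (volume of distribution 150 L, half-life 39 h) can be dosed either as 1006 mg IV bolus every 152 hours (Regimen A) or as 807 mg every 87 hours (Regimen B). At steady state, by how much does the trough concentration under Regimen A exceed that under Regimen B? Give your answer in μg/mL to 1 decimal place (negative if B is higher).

-1.0 μg/mL

Regimen A: f = (1/2)^(152/39) ≈ 0.0671; Cmin,ss = (1006/150)·f/(1−f) ≈ 0.482 μg/mL.
Regimen B: f = (1/2)^(87/39) ≈ 0.2130; Cmin,ss = (807/150)·f/(1−f) ≈ 1.456 μg/mL.
Difference ≈ 0.482 − 1.456 ≈ -0.974 μg/mL.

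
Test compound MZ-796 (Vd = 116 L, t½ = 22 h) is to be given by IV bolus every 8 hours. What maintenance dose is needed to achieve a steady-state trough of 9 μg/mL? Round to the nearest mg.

τ/t½ = 8/22 ≈ 0.36364, so f = (1/2)^(8/22) ≈ 0.777203.
Cmin,ss = (D/Vd)·f/(1−f), so D = Cmin,ss·Vd·(1−f)/f.
D = 9 × 116 × (1−f)/f ≈ 9 × 116 × 0.28667 ≈ 299.28 mg.

299 mg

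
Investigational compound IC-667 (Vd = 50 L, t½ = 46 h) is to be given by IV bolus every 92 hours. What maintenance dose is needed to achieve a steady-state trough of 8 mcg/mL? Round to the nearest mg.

1200 mg

τ/t½ = 92/46 ≈ 2, so f = (1/2)^(92/46) ≈ 0.250000.
Cmin,ss = (D/Vd)·f/(1−f), so D = Cmin,ss·Vd·(1−f)/f.
D = 8 × 50 × (1−f)/f ≈ 8 × 50 × 3.00000 ≈ 1200.00 mg.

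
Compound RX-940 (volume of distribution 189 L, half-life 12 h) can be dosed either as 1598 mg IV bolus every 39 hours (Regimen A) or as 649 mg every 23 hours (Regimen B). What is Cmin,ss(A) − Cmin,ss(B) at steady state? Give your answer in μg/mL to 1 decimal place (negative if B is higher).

-0.2 μg/mL

Regimen A: f = (1/2)^(39/12) ≈ 0.1051; Cmin,ss = (1598/189)·f/(1−f) ≈ 0.993 μg/mL.
Regimen B: f = (1/2)^(23/12) ≈ 0.2649; Cmin,ss = (649/189)·f/(1−f) ≈ 1.237 μg/mL.
Difference ≈ 0.993 − 1.237 ≈ -0.244 μg/mL.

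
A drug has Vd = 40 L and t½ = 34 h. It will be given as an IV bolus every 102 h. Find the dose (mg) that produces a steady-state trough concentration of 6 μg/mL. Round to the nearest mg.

τ/t½ = 102/34 ≈ 3, so f = (1/2)^(102/34) ≈ 0.125000.
Cmin,ss = (D/Vd)·f/(1−f), so D = Cmin,ss·Vd·(1−f)/f.
D = 6 × 40 × (1−f)/f ≈ 6 × 40 × 7.00000 ≈ 1680.00 mg.

1680 mg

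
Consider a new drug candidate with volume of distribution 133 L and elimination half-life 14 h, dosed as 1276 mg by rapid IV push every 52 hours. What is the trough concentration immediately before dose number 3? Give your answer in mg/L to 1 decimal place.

f = (1/2)^(τ/t½) = (1/2)^(52/14) ≈ 0.0762.
C₀ = D/Vd = 1276/133 ≈ 9.594 mg/L.
Before the 3rd dose, 2 doses have been given. Superposition: Cmin = C₀·(f + f²).
≈ 9.594 × (0.0762 + 0.0058) ≈ 9.594 × 0.0820 ≈ 0.787 mg/L.

0.8 mg/L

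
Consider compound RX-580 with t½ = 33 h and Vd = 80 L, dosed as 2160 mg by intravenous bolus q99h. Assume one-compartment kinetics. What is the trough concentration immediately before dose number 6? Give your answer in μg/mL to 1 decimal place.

f = (1/2)^(τ/t½) = (1/2)^(99/33) ≈ 0.1250.
C₀ = D/Vd = 2160/80 ≈ 27.000 μg/mL.
Before the 6th dose, 5 doses have been given. Superposition: Cmin = C₀·(f + f² + … + f^5).
≈ 27.000 × (0.1250 + 0.0156 + 0.0020 + 0.0002 + 0.0000) ≈ 27.000 × 0.1428 ≈ 3.856 μg/mL.

3.9 μg/mL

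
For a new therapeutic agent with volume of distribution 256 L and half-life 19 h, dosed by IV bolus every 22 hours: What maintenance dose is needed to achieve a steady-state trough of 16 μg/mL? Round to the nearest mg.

τ/t½ = 22/19 ≈ 1.1579, so f = (1/2)^(22/19) ≈ 0.448166.
Cmin,ss = (D/Vd)·f/(1−f), so D = Cmin,ss·Vd·(1−f)/f.
D = 16 × 256 × (1−f)/f ≈ 16 × 256 × 1.23132 ≈ 5043.49 mg.

5043 mg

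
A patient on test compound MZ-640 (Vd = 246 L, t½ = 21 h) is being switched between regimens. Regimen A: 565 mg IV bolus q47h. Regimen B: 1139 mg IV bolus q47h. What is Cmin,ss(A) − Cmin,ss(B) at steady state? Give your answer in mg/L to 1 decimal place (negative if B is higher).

-0.6 mg/L

Regimen A: f = (1/2)^(47/21) ≈ 0.2120; Cmin,ss = (565/246)·f/(1−f) ≈ 0.618 mg/L.
Regimen B: f = (1/2)^(47/21) ≈ 0.2120; Cmin,ss = (1139/246)·f/(1−f) ≈ 1.246 mg/L.
Difference ≈ 0.618 − 1.246 ≈ -0.628 mg/L.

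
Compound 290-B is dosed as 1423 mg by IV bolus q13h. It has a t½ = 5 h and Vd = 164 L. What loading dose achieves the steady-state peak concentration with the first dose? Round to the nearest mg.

f = (1/2)^(13/5) ≈ 0.164938; accumulation ratio R = 1/(1−f) ≈ 1.19752.
Loading dose to hit Cmax,ss on first dose: D_load = D_maint·R ≈ 1423 × 1.19752 ≈ 1704.07 mg.

1704 mg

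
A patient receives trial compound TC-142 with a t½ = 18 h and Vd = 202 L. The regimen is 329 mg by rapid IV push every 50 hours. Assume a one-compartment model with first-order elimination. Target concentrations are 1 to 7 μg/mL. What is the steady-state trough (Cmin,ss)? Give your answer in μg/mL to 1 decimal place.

0.3 μg/mL

k = ln2/t½ = ln2/18 ≈ 0.038508 h⁻¹; fraction remaining f = e^(−kτ) = e^(−0.038508×50) ≈ 0.1458.
Accumulation ratio R = 1/(1 − f) ≈ 1/0.8542 ≈ 1.1707.
Each bolus raises the concentration by D/Vd = 329/202 ≈ 1.629 μg/mL.
Steady-state peak Cmax,ss = C₀·R ≈ 1.629 × 1.1707 ≈ 1.907 μg/mL.
Steady-state trough Cmin,ss = Cmax,ss·f ≈ 1.907 × 0.1458 ≈ 0.278 μg/mL.
Trough 0.3 μg/mL vs MEC 1 μg/mL: subtherapeutic.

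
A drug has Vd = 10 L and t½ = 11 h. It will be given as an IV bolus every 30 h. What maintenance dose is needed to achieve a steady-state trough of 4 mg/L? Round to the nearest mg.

τ/t½ = 30/11 ≈ 2.7273, so f = (1/2)^(30/11) ≈ 0.151011.
Cmin,ss = (D/Vd)·f/(1−f), so D = Cmin,ss·Vd·(1−f)/f.
D = 4 × 10 × (1−f)/f ≈ 4 × 10 × 5.62203 ≈ 224.88 mg.

225 mg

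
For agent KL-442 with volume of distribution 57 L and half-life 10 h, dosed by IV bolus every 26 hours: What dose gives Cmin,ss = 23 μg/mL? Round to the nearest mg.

6637 mg

τ/t½ = 26/10 ≈ 2.6, so f = (1/2)^(26/10) ≈ 0.164938.
Cmin,ss = (D/Vd)·f/(1−f), so D = Cmin,ss·Vd·(1−f)/f.
D = 23 × 57 × (1−f)/f ≈ 23 × 57 × 5.06288 ≈ 6637.44 mg.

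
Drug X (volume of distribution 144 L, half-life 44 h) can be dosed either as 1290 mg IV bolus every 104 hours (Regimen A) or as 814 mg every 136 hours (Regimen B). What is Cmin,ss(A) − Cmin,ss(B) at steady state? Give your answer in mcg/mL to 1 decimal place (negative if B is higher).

1.4 mcg/mL

Regimen A: f = (1/2)^(104/44) ≈ 0.1943; Cmin,ss = (1290/144)·f/(1−f) ≈ 2.160 mcg/mL.
Regimen B: f = (1/2)^(136/44) ≈ 0.1174; Cmin,ss = (814/144)·f/(1−f) ≈ 0.752 mcg/mL.
Difference ≈ 2.160 − 0.752 ≈ 1.408 mcg/mL.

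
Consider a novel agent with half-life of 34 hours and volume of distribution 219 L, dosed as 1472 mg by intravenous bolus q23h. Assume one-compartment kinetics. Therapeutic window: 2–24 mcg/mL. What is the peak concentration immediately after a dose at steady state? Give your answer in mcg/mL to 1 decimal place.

k = ln2/t½ = ln2/34 ≈ 0.020387 h⁻¹; fraction remaining f = e^(−kτ) = e^(−0.020387×23) ≈ 0.6257.
Accumulation ratio R = 1/(1 − f) ≈ 1/0.3743 ≈ 2.6717.
Each bolus raises the concentration by D/Vd = 1472/219 ≈ 6.721 mcg/mL.
Steady-state peak Cmax,ss = C₀·R ≈ 6.721 × 2.6717 ≈ 17.956 mcg/mL.
Peak 18.0 mcg/mL vs MTC 24 mcg/mL: below toxic threshold.

18.0 mcg/mL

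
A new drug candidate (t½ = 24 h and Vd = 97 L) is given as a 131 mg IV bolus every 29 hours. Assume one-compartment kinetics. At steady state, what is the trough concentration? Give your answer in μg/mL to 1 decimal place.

1.0 μg/mL

k = ln2/t½ = ln2/24 ≈ 0.028881 h⁻¹; fraction remaining f = e^(−kτ) = e^(−0.028881×29) ≈ 0.4328.
Single-dose peak C₀ = D/Vd = 131/97 ≈ 1.351 μg/mL.
Steady-state trough Cmin,ss = C₀·f/(1−f) ≈ 1.351 × 0.4328/0.5672 ≈ 1.031 μg/mL.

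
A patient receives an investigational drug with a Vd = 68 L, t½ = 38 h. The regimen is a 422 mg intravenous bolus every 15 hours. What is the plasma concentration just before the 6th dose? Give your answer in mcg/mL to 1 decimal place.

f = (1/2)^(τ/t½) = (1/2)^(15/38) ≈ 0.7606.
C₀ = D/Vd = 422/68 ≈ 6.206 mcg/mL.
Before the 6th dose, 5 doses have been given. Superposition: Cmin = C₀·(f + f² + … + f^5).
≈ 6.206 × (0.7606 + 0.5785 + 0.4400 + 0.3347 + 0.2546) ≈ 6.206 × 2.3684 ≈ 14.698 mcg/mL.

14.7 mcg/mL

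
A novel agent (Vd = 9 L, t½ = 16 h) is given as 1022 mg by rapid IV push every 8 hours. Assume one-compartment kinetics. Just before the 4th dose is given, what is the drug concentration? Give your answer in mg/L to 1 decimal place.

177.2 mg/L

f = (1/2)^(τ/t½) = (1/2)^(8/16) ≈ 0.7071.
C₀ = D/Vd = 1022/9 ≈ 113.556 mg/L.
Before the 4th dose, 3 doses have been given. Superposition: Cmin = C₀·(f + f² + … + f^3).
≈ 113.556 × (0.7071 + 0.5000 + 0.3535) ≈ 113.556 × 1.5606 ≈ 177.215 mg/L.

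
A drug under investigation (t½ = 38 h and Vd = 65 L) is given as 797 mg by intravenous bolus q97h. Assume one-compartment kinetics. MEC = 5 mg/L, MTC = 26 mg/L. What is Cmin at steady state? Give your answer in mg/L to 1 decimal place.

τ/t½ = 97/38 ≈ 2.5526, so fraction remaining f = (1/2)^(97/38) ≈ 0.1704.
At steady state, accumulation factor R = 1/(1 − e^(−kτ)) ≈ 1.2054.
Single-dose peak C₀ = D/Vd = 797/65 ≈ 12.262 mg/L.
Cmax,ss = C₀/(1 − f) ≈ 12.262/0.8296 ≈ 14.781 mg/L.
One interval later, Cmin,ss = Cmax,ss·e^(−kτ) ≈ 14.781 × 0.1704 ≈ 2.519 mg/L.
Trough 2.5 mg/L vs MEC 5 mg/L: subtherapeutic.

2.5 mg/L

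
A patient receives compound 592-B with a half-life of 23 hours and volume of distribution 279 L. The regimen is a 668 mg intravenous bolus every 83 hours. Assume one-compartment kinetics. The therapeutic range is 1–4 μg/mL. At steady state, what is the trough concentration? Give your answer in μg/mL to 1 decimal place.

τ/t½ = 83/23 ≈ 3.6087, so fraction remaining f = (1/2)^(83/23) ≈ 0.0820.
At steady state, accumulation factor R = 1/(1 − e^(−kτ)) ≈ 1.0893.
Single-dose peak C₀ = D/Vd = 668/279 ≈ 2.394 μg/mL.
Steady-state peak Cmax,ss = C₀·R ≈ 2.394 × 1.0893 ≈ 2.608 μg/mL.
One interval later, Cmin,ss = Cmax,ss·e^(−kτ) ≈ 2.608 × 0.0820 ≈ 0.214 μg/mL.
Trough 0.2 μg/mL vs MEC 1 μg/mL: subtherapeutic.

0.2 μg/mL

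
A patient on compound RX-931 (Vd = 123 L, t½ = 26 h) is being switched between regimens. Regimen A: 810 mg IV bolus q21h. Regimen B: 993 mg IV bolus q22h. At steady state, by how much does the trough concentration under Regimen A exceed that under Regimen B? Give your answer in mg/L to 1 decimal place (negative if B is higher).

-1.3 mg/L

Regimen A: f = (1/2)^(21/26) ≈ 0.5713; Cmin,ss = (810/123)·f/(1−f) ≈ 8.776 mg/L.
Regimen B: f = (1/2)^(22/26) ≈ 0.5563; Cmin,ss = (993/123)·f/(1−f) ≈ 10.122 mg/L.
Difference ≈ 8.776 − 10.122 ≈ -1.346 mg/L.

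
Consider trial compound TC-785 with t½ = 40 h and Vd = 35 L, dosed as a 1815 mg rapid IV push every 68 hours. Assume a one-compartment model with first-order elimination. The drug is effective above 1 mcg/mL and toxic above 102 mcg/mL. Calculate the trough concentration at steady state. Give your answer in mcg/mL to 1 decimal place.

23.1 mcg/mL

τ/t½ = 68/40 ≈ 1.7, so fraction remaining f = (1/2)^(68/40) ≈ 0.3078.
Single-dose peak C₀ = D/Vd = 1815/35 ≈ 51.857 mcg/mL.
Steady-state trough Cmin,ss = C₀·f/(1−f) ≈ 51.857 × 0.3078/0.6922 ≈ 23.059 mcg/mL.
Trough 23.1 mcg/mL vs MEC 1 mcg/mL: adequate.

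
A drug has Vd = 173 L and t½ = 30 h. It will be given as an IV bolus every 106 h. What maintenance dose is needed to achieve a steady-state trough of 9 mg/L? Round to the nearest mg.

τ/t½ = 106/30 ≈ 3.5333, so f = (1/2)^(106/30) ≈ 0.086370.
Cmin,ss = (D/Vd)·f/(1−f), so D = Cmin,ss·Vd·(1−f)/f.
D = 9 × 173 × (1−f)/f ≈ 9 × 173 × 10.57809 ≈ 16470.09 mg.

16470 mg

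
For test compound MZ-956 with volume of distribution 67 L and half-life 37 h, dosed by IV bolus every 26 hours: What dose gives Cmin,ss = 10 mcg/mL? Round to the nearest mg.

τ/t½ = 26/37 ≈ 0.7027, so f = (1/2)^(26/37) ≈ 0.614420.
Cmin,ss = (D/Vd)·f/(1−f), so D = Cmin,ss·Vd·(1−f)/f.
D = 10 × 67 × (1−f)/f ≈ 10 × 67 × 0.62755 ≈ 420.46 mg.

420 mg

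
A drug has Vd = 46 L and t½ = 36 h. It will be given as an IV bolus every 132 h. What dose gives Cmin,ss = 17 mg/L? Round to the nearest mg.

9149 mg

τ/t½ = 132/36 ≈ 3.6667, so f = (1/2)^(132/36) ≈ 0.078745.
Cmin,ss = (D/Vd)·f/(1−f), so D = Cmin,ss·Vd·(1−f)/f.
D = 17 × 46 × (1−f)/f ≈ 17 × 46 × 11.69922 ≈ 9148.79 mg.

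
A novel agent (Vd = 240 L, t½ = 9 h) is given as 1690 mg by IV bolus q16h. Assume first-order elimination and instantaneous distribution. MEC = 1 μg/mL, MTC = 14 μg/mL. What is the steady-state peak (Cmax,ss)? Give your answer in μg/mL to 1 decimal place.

Over one 16-h interval, 16/9 ≈ 1.7778 half-lives elapse, leaving f ≈ 0.2916 of each dose.
Accumulation ratio R = 1/(1 − f) ≈ 1/0.7084 ≈ 1.4116.
Single-dose peak C₀ = D/Vd = 1690/240 ≈ 7.042 μg/mL.
Steady-state peak Cmax,ss = C₀·R ≈ 7.042 × 1.4116 ≈ 9.940 μg/mL.
Peak 9.9 μg/mL vs MTC 14 μg/mL: below toxic threshold.

9.9 μg/mL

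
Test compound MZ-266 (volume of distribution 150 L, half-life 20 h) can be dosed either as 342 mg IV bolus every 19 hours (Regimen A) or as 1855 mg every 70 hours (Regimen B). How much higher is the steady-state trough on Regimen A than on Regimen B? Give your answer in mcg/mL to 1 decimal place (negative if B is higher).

1.2 mcg/mL

Regimen A: f = (1/2)^(19/20) ≈ 0.5176; Cmin,ss = (342/150)·f/(1−f) ≈ 2.446 mcg/mL.
Regimen B: f = (1/2)^(70/20) ≈ 0.0884; Cmin,ss = (1855/150)·f/(1−f) ≈ 1.199 mcg/mL.
Difference ≈ 2.446 − 1.199 ≈ 1.247 mcg/mL.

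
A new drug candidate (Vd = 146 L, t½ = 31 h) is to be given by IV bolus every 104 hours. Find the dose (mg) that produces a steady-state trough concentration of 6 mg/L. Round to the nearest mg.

8086 mg

τ/t½ = 104/31 ≈ 3.3548, so f = (1/2)^(104/31) ≈ 0.097745.
Cmin,ss = (D/Vd)·f/(1−f), so D = Cmin,ss·Vd·(1−f)/f.
D = 6 × 146 × (1−f)/f ≈ 6 × 146 × 9.23070 ≈ 8086.09 mg.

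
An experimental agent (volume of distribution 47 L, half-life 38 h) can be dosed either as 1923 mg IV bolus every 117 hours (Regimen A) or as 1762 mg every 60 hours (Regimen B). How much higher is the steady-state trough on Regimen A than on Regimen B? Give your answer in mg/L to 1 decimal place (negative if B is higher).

Regimen A: f = (1/2)^(117/38) ≈ 0.1183; Cmin,ss = (1923/47)·f/(1−f) ≈ 5.490 mg/L.
Regimen B: f = (1/2)^(60/38) ≈ 0.3347; Cmin,ss = (1762/47)·f/(1−f) ≈ 18.860 mg/L.
Difference ≈ 5.490 − 18.860 ≈ -13.370 mg/L.

-13.4 mg/L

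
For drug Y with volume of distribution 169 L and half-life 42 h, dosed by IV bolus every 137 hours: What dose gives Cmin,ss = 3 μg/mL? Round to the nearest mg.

4356 mg

τ/t½ = 137/42 ≈ 3.2619, so f = (1/2)^(137/42) ≈ 0.104248.
Cmin,ss = (D/Vd)·f/(1−f), so D = Cmin,ss·Vd·(1−f)/f.
D = 3 × 169 × (1−f)/f ≈ 3 × 169 × 8.59251 ≈ 4356.40 mg.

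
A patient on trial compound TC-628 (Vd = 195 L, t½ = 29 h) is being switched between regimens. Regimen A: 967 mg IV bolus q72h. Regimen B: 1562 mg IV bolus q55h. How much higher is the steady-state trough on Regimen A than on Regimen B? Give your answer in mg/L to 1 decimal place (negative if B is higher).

-1.9 mg/L

Regimen A: f = (1/2)^(72/29) ≈ 0.1789; Cmin,ss = (967/195)·f/(1−f) ≈ 1.080 mg/L.
Regimen B: f = (1/2)^(55/29) ≈ 0.2686; Cmin,ss = (1562/195)·f/(1−f) ≈ 2.942 mg/L.
Difference ≈ 1.080 − 2.942 ≈ -1.862 mg/L.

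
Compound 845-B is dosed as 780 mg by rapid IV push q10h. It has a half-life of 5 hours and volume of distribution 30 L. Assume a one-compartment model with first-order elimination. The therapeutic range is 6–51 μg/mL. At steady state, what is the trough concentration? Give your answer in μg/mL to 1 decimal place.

8.7 μg/mL

The dosing interval is 2 half-lives, so f = 2^(−2) = 0.25.
At steady state, R = 1/(1 − 0.25) = 4/3.
Single-dose peak C₀ = D/Vd = 780/30 = 26 μg/mL.
Steady-state peak Cmax,ss = C₀·R = 26 × 4/3 ≈ 34.667 μg/mL.
Steady-state trough Cmin,ss = Cmax,ss·f ≈ 34.667 × 0.25 ≈ 8.667 μg/mL.
Trough 8.7 μg/mL vs MEC 6 μg/mL: adequate.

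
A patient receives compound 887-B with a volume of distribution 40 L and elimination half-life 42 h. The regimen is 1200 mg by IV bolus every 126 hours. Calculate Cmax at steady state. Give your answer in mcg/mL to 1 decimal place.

The dosing interval is 3 half-lives, so f = 2^(−3) = 0.125.
At steady state, R = 1/(1 − 0.125) = 8/7.
Single-dose peak C₀ = D/Vd = 1200/40 = 30 mcg/mL.
Steady-state peak Cmax,ss = C₀·R = 30 × 8/7 ≈ 34.286 mcg/mL.

34.3 mcg/mL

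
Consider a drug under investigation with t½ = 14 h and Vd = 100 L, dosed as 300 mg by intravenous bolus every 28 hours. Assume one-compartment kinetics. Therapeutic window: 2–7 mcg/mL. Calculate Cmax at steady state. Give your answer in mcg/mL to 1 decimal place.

τ = 28 h = 2 half-lives, so f = (1/2)^2 = 0.25.
At steady state, R = 1/(1 − 0.25) = 4/3.
Single-dose peak C₀ = D/Vd = 300/100 = 3 mcg/mL.
Steady-state peak Cmax,ss = C₀·R = 3 × 4/3 ≈ 4.000 mcg/mL.
Peak 4.0 mcg/mL vs MTC 7 mcg/mL: below toxic threshold.

4.0 mcg/mL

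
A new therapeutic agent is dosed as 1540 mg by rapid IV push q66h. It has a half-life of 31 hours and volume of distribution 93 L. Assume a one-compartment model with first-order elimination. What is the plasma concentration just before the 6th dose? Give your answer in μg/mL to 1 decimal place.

4.9 μg/mL

f = (1/2)^(τ/t½) = (1/2)^(66/31) ≈ 0.2286.
C₀ = D/Vd = 1540/93 ≈ 16.559 μg/mL.
Before the 6th dose, 5 doses have been given. Superposition: Cmin = C₀·(f + f² + … + f^5).
≈ 16.559 × (0.2286 + 0.0523 + 0.0119 + 0.0027 + 0.0006) ≈ 16.559 × 0.2961 ≈ 4.903 μg/mL.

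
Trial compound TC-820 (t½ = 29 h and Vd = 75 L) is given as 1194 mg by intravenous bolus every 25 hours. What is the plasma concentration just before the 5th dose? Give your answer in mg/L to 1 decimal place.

f = (1/2)^(τ/t½) = (1/2)^(25/29) ≈ 0.5502.
C₀ = D/Vd = 1194/75 ≈ 15.920 mg/L.
Before the 5th dose, 4 doses have been given. Superposition: Cmin = C₀·(f + f² + … + f^4).
≈ 15.920 × (0.5502 + 0.3027 + 0.1666 + 0.0916) ≈ 15.920 × 1.1111 ≈ 17.689 mg/L.

17.7 mg/L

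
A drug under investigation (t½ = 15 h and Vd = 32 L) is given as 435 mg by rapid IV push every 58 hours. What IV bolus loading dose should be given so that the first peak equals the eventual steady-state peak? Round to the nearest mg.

467 mg

f = (1/2)^(58/15) ≈ 0.068552; accumulation ratio R = 1/(1−f) ≈ 1.07360.
Loading dose to hit Cmax,ss on first dose: D_load = D_maint·R ≈ 435 × 1.07360 ≈ 467.02 mg.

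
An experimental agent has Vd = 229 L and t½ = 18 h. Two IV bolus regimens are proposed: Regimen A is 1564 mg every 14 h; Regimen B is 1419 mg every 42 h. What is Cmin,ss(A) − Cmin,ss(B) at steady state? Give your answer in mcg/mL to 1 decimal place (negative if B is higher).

8.0 mcg/mL

Regimen A: f = (1/2)^(14/18) ≈ 0.5833; Cmin,ss = (1564/229)·f/(1−f) ≈ 9.560 mcg/mL.
Regimen B: f = (1/2)^(42/18) ≈ 0.1984; Cmin,ss = (1419/229)·f/(1−f) ≈ 1.534 mcg/mL.
Difference ≈ 9.560 − 1.534 ≈ 8.026 mcg/mL.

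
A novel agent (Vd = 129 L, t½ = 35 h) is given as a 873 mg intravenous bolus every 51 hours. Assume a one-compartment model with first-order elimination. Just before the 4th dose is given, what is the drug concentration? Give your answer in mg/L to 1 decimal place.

f = (1/2)^(τ/t½) = (1/2)^(51/35) ≈ 0.3642.
C₀ = D/Vd = 873/129 ≈ 6.767 mg/L.
Before the 4th dose, 3 doses have been given. Superposition: Cmin = C₀·(f + f² + … + f^3).
≈ 6.767 × (0.3642 + 0.1326 + 0.0483) ≈ 6.767 × 0.5451 ≈ 3.689 mg/L.

3.7 mg/L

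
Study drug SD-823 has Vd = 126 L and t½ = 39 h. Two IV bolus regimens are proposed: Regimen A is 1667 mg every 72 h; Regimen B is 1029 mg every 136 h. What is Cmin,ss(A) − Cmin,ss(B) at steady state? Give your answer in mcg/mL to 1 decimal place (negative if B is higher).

4.3 mcg/mL

Regimen A: f = (1/2)^(72/39) ≈ 0.2781; Cmin,ss = (1667/126)·f/(1−f) ≈ 5.097 mcg/mL.
Regimen B: f = (1/2)^(136/39) ≈ 0.0892; Cmin,ss = (1029/126)·f/(1−f) ≈ 0.800 mcg/mL.
Difference ≈ 5.097 − 0.800 ≈ 4.297 mcg/mL.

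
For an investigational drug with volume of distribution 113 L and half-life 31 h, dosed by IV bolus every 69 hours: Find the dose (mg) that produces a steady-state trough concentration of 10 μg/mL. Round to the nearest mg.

4156 mg

τ/t½ = 69/31 ≈ 2.2258, so f = (1/2)^(69/31) ≈ 0.213779.
Cmin,ss = (D/Vd)·f/(1−f), so D = Cmin,ss·Vd·(1−f)/f.
D = 10 × 113 × (1−f)/f ≈ 10 × 113 × 3.67773 ≈ 4155.83 mg.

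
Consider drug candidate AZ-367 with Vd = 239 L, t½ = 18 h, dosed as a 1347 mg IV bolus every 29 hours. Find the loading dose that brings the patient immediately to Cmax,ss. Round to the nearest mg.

2003 mg

f = (1/2)^(29/18) ≈ 0.327346; accumulation ratio R = 1/(1−f) ≈ 1.48665.
Loading dose to hit Cmax,ss on first dose: D_load = D_maint·R ≈ 1347 × 1.48665 ≈ 2002.52 mg.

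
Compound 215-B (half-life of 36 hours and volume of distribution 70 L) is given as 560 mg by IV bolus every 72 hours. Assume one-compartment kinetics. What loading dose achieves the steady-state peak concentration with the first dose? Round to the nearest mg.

f = (1/2)^(72/36) ≈ 0.250000; accumulation ratio R = 1/(1−f) ≈ 1.33333.
Loading dose to hit Cmax,ss on first dose: D_load = D_maint·R ≈ 560 × 1.33333 ≈ 746.66 mg.

747 mg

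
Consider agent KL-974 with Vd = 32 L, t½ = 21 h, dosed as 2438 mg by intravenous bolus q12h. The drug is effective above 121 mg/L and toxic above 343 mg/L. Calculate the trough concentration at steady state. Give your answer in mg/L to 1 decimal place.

τ/t½ = 12/21 ≈ 0.57143, so fraction remaining f = (1/2)^(12/21) ≈ 0.6730.
Accumulation ratio R = 1/(1 − f) ≈ 1/0.3270 ≈ 3.0581.
Single-dose peak C₀ = D/Vd = 2438/32 ≈ 76.188 mg/L.
Cmax,ss = C₀/(1 − f) ≈ 76.188/0.3270 ≈ 232.991 mg/L.
Steady-state trough Cmin,ss = Cmax,ss·f ≈ 232.991 × 0.6730 ≈ 156.803 mg/L.
Trough 156.8 mg/L vs MEC 121 mg/L: adequate.

156.8 mg/L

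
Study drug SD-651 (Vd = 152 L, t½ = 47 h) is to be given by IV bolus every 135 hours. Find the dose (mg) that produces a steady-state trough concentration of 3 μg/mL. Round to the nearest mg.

2883 mg

τ/t½ = 135/47 ≈ 2.8723, so f = (1/2)^(135/47) ≈ 0.136565.
Cmin,ss = (D/Vd)·f/(1−f), so D = Cmin,ss·Vd·(1−f)/f.
D = 3 × 152 × (1−f)/f ≈ 3 × 152 × 6.32252 ≈ 2883.07 mg.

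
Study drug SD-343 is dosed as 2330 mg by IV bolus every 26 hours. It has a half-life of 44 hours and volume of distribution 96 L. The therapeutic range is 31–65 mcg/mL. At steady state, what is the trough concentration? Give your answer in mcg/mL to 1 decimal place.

47.9 mcg/mL

τ/t½ = 26/44 ≈ 0.59091, so fraction remaining f = (1/2)^(26/44) ≈ 0.6639.
Accumulation ratio R = 1/(1 − f) ≈ 1/0.3361 ≈ 2.9753.
Each bolus raises the concentration by D/Vd = 2330/96 ≈ 24.271 mcg/mL.
Steady-state peak Cmax,ss = C₀·R ≈ 24.271 × 2.9753 ≈ 72.214 mcg/mL.
One interval later, Cmin,ss = Cmax,ss·e^(−kτ) ≈ 72.214 × 0.6639 ≈ 47.943 mcg/mL.
Trough 47.9 mcg/mL vs MEC 31 mcg/mL: adequate.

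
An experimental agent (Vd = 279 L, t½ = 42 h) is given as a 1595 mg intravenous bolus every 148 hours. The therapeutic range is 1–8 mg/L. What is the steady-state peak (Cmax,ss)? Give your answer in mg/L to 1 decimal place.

6.3 mg/L

k = ln2/t½ = ln2/42 ≈ 0.016504 h⁻¹; fraction remaining f = e^(−kτ) = e^(−0.016504×148) ≈ 0.0869.
Accumulation ratio R = 1/(1 − f) ≈ 1/0.9131 ≈ 1.0952.
Each bolus raises the concentration by D/Vd = 1595/279 ≈ 5.717 mg/L.
Cmax,ss = C₀/(1 − f) ≈ 5.717/0.9131 ≈ 6.261 mg/L.
Peak 6.3 mg/L vs MTC 8 mg/L: below toxic threshold.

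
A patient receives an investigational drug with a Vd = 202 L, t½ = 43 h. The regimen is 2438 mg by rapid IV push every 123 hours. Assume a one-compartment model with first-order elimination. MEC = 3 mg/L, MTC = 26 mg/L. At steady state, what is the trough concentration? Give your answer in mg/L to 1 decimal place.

1.9 mg/L

k = ln2/t½ = ln2/43 ≈ 0.016120 h⁻¹; fraction remaining f = e^(−kτ) = e^(−0.016120×123) ≈ 0.1377.
At steady state, accumulation factor R = 1/(1 − e^(−kτ)) ≈ 1.1597.
Single-dose peak C₀ = D/Vd = 2438/202 ≈ 12.069 mg/L.
Steady-state peak Cmax,ss = C₀·R ≈ 12.069 × 1.1597 ≈ 13.996 mg/L.
Steady-state trough Cmin,ss = Cmax,ss·f ≈ 13.996 × 0.1377 ≈ 1.927 mg/L.
Trough 1.9 mg/L vs MEC 3 mg/L: subtherapeutic.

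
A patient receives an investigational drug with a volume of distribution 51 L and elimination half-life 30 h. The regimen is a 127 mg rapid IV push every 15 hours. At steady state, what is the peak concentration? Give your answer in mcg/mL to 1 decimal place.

k = ln2/t½ = ln2/30 ≈ 0.023105 h⁻¹; fraction remaining f = e^(−kτ) = e^(−0.023105×15) ≈ 0.7071.
Accumulation ratio R = 1/(1 − f) ≈ 1/0.2929 ≈ 3.4141.
Single-dose peak C₀ = D/Vd = 127/51 ≈ 2.490 mcg/mL.
Steady-state peak Cmax,ss = C₀·R ≈ 2.490 × 3.4141 ≈ 8.501 mcg/mL.

8.5 mcg/mL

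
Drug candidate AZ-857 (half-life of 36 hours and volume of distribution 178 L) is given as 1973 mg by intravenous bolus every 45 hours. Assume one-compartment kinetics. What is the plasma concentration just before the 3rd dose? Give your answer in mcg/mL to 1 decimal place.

f = (1/2)^(τ/t½) = (1/2)^(45/36) ≈ 0.4204.
C₀ = D/Vd = 1973/178 ≈ 11.084 mcg/mL.
Before the 3rd dose, 2 doses have been given. Superposition: Cmin = C₀·(f + f²).
≈ 11.084 × (0.4204 + 0.1767) ≈ 11.084 × 0.5971 ≈ 6.618 mcg/mL.

6.6 mcg/mL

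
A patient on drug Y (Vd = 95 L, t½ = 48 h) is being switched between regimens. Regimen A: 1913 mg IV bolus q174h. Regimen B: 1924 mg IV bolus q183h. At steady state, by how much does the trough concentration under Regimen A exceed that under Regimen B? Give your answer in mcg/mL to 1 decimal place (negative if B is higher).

0.2 mcg/mL

Regimen A: f = (1/2)^(174/48) ≈ 0.0811; Cmin,ss = (1913/95)·f/(1−f) ≈ 1.777 mcg/mL.
Regimen B: f = (1/2)^(183/48) ≈ 0.0712; Cmin,ss = (1924/95)·f/(1−f) ≈ 1.553 mcg/mL.
Difference ≈ 1.777 − 1.553 ≈ 0.224 mcg/mL.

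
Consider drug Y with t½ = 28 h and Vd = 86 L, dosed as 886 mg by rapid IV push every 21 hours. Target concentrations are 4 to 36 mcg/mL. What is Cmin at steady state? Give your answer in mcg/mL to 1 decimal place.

15.1 mcg/mL

τ/t½ = 21/28 ≈ 0.75, so fraction remaining f = (1/2)^(21/28) ≈ 0.5946.
At steady state, accumulation factor R = 1/(1 − e^(−kτ)) ≈ 2.4667.
Each bolus raises the concentration by D/Vd = 886/86 ≈ 10.302 mcg/mL.
Steady-state peak Cmax,ss = C₀·R ≈ 10.302 × 2.4667 ≈ 25.412 mcg/mL.
One interval later, Cmin,ss = Cmax,ss·e^(−kτ) ≈ 25.412 × 0.5946 ≈ 15.110 mcg/mL.
Trough 15.1 mcg/mL vs MEC 4 mcg/mL: adequate.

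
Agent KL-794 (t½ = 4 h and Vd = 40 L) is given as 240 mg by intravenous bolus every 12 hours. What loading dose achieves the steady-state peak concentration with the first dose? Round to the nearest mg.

274 mg

f = (1/2)^(12/4) ≈ 0.125000; accumulation ratio R = 1/(1−f) ≈ 1.14286.
Loading dose to hit Cmax,ss on first dose: D_load = D_maint·R ≈ 240 × 1.14286 ≈ 274.29 mg.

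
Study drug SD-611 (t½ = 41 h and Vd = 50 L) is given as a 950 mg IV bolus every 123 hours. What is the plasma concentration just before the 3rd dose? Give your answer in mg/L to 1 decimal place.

f = (1/2)^(τ/t½) = (1/2)^(123/41) ≈ 0.1250.
C₀ = D/Vd = 950/50 ≈ 19.000 mg/L.
Before the 3rd dose, 2 doses have been given. Superposition: Cmin = C₀·(f + f²).
≈ 19.000 × (0.1250 + 0.0156) ≈ 19.000 × 0.1406 ≈ 2.671 mg/L.

2.7 mg/L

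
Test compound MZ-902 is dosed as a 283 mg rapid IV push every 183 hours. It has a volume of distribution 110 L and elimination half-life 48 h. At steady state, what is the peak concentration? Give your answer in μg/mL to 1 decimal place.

τ/t½ = 183/48 ≈ 3.8125, so fraction remaining f = (1/2)^(183/48) ≈ 0.0712.
Accumulation ratio R = 1/(1 − f) ≈ 1/0.9288 ≈ 1.0767.
Each bolus raises the concentration by D/Vd = 283/110 ≈ 2.573 μg/mL.
Steady-state peak Cmax,ss = C₀·R ≈ 2.573 × 1.0767 ≈ 2.770 μg/mL.

2.8 μg/mL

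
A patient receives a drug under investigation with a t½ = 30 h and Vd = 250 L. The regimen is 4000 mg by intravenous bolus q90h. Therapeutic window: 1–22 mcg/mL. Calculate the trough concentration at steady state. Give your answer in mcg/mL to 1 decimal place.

2.3 mcg/mL

τ = 90 h = 3 half-lives, so f = (1/2)^3 = 0.125.
Accumulation ratio R = 1/(1 − f) = 1/0.875 = 8/7.
Single-dose peak C₀ = D/Vd = 4000/250 = 16 mcg/mL.
Steady-state peak Cmax,ss = C₀·R = 16 × 8/7 ≈ 18.286 mcg/mL.
Steady-state trough Cmin,ss = Cmax,ss·f ≈ 18.286 × 0.125 ≈ 2.286 mcg/mL.
Trough 2.3 mcg/mL vs MEC 1 mcg/mL: adequate.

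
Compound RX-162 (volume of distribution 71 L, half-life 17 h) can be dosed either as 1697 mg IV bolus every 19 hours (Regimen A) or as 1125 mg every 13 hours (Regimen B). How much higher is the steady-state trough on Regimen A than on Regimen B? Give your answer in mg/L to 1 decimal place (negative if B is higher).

Regimen A: f = (1/2)^(19/17) ≈ 0.4608; Cmin,ss = (1697/71)·f/(1−f) ≈ 20.426 mg/L.
Regimen B: f = (1/2)^(13/17) ≈ 0.5886; Cmin,ss = (1125/71)·f/(1−f) ≈ 22.670 mg/L.
Difference ≈ 20.426 − 22.670 ≈ -2.244 mg/L.

-2.2 mg/L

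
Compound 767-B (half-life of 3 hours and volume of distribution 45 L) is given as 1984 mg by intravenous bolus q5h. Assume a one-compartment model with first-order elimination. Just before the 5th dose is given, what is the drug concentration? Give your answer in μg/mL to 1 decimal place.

f = (1/2)^(τ/t½) = (1/2)^(5/3) ≈ 0.3150.
C₀ = D/Vd = 1984/45 ≈ 44.089 μg/mL.
Before the 5th dose, 4 doses have been given. Superposition: Cmin = C₀·(f + f² + … + f^4).
≈ 44.089 × (0.3150 + 0.0992 + 0.0313 + 0.0098) ≈ 44.089 × 0.4553 ≈ 20.074 μg/mL.

20.1 μg/mL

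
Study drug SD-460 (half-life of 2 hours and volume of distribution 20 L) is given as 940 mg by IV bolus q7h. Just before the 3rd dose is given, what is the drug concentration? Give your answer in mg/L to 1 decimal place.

f = (1/2)^(τ/t½) = (1/2)^(7/2) ≈ 0.0884.
C₀ = D/Vd = 940/20 ≈ 47.000 mg/L.
Before the 3rd dose, 2 doses have been given. Superposition: Cmin = C₀·(f + f²).
≈ 47.000 × (0.0884 + 0.0078) ≈ 47.000 × 0.0962 ≈ 4.521 mg/L.

4.5 mg/L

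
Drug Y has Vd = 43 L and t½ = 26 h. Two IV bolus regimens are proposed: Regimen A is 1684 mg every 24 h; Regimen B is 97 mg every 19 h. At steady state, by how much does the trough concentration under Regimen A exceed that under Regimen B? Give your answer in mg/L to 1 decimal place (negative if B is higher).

Regimen A: f = (1/2)^(24/26) ≈ 0.5274; Cmin,ss = (1684/43)·f/(1−f) ≈ 43.704 mg/L.
Regimen B: f = (1/2)^(19/26) ≈ 0.6026; Cmin,ss = (97/43)·f/(1−f) ≈ 3.421 mg/L.
Difference ≈ 43.704 − 3.421 ≈ 40.283 mg/L.

40.3 mg/L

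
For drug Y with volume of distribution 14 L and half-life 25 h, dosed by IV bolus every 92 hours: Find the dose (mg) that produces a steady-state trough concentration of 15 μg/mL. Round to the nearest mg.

τ/t½ = 92/25 ≈ 3.68, so f = (1/2)^(92/25) ≈ 0.078021.
Cmin,ss = (D/Vd)·f/(1−f), so D = Cmin,ss·Vd·(1−f)/f.
D = 15 × 14 × (1−f)/f ≈ 15 × 14 × 11.81706 ≈ 2481.58 mg.

2482 mg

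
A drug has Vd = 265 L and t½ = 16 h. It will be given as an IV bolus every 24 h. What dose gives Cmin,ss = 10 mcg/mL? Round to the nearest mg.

4845 mg

τ/t½ = 24/16 ≈ 1.5, so f = (1/2)^(24/16) ≈ 0.353553.
Cmin,ss = (D/Vd)·f/(1−f), so D = Cmin,ss·Vd·(1−f)/f.
D = 10 × 265 × (1−f)/f ≈ 10 × 265 × 1.82843 ≈ 4845.34 mg.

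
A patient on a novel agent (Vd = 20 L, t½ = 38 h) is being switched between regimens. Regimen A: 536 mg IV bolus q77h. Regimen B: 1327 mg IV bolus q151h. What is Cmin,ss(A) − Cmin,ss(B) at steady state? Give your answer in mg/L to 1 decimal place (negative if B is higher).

Regimen A: f = (1/2)^(77/38) ≈ 0.2455; Cmin,ss = (536/20)·f/(1−f) ≈ 8.720 mg/L.
Regimen B: f = (1/2)^(151/38) ≈ 0.0637; Cmin,ss = (1327/20)·f/(1−f) ≈ 4.514 mg/L.
Difference ≈ 8.720 − 4.514 ≈ 4.206 mg/L.

4.2 mg/L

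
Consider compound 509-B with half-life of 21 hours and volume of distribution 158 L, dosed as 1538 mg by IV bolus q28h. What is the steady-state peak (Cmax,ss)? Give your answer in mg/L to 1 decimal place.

k = ln2/t½ = ln2/21 ≈ 0.033007 h⁻¹; fraction remaining f = e^(−kτ) = e^(−0.033007×28) ≈ 0.3969.
At steady state, accumulation factor R = 1/(1 − e^(−kτ)) ≈ 1.6581.
Single-dose peak C₀ = D/Vd = 1538/158 ≈ 9.734 mg/L.
Steady-state peak Cmax,ss = C₀·R ≈ 9.734 × 1.6581 ≈ 16.140 mg/L.

16.1 mg/L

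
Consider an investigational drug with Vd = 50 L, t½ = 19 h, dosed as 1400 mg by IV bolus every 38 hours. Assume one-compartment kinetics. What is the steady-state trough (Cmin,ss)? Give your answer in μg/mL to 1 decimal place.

9.3 μg/mL

τ = 38 h = 2 half-lives, so f = (1/2)^2 = 0.25.
At steady state, R = 1/(1 − 0.25) = 4/3.
Single-dose peak C₀ = D/Vd = 1400/50 = 28 μg/mL.
Steady-state peak Cmax,ss = C₀·R = 28 × 4/3 ≈ 37.333 μg/mL.
Steady-state trough Cmin,ss = Cmax,ss·f ≈ 37.333 × 0.25 ≈ 9.333 μg/mL.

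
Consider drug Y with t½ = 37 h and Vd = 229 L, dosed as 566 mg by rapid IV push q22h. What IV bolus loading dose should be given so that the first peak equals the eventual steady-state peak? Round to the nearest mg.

1676 mg

f = (1/2)^(22/37) ≈ 0.662231; accumulation ratio R = 1/(1−f) ≈ 2.96060.
Loading dose to hit Cmax,ss on first dose: D_load = D_maint·R ≈ 566 × 2.96060 ≈ 1675.70 mg.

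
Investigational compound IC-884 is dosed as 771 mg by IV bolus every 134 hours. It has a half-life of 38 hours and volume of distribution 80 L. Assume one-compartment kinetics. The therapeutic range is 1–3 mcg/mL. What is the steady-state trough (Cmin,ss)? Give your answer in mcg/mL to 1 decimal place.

τ/t½ = 134/38 ≈ 3.5263, so fraction remaining f = (1/2)^(134/38) ≈ 0.0868.
Single-dose peak C₀ = D/Vd = 771/80 ≈ 9.637 mcg/mL.
Steady-state trough Cmin,ss = C₀·f/(1−f) ≈ 9.637 × 0.0868/0.9132 ≈ 0.916 mcg/mL.
Trough 0.9 mcg/mL vs MEC 1 mcg/mL: subtherapeutic.

0.9 mcg/mL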